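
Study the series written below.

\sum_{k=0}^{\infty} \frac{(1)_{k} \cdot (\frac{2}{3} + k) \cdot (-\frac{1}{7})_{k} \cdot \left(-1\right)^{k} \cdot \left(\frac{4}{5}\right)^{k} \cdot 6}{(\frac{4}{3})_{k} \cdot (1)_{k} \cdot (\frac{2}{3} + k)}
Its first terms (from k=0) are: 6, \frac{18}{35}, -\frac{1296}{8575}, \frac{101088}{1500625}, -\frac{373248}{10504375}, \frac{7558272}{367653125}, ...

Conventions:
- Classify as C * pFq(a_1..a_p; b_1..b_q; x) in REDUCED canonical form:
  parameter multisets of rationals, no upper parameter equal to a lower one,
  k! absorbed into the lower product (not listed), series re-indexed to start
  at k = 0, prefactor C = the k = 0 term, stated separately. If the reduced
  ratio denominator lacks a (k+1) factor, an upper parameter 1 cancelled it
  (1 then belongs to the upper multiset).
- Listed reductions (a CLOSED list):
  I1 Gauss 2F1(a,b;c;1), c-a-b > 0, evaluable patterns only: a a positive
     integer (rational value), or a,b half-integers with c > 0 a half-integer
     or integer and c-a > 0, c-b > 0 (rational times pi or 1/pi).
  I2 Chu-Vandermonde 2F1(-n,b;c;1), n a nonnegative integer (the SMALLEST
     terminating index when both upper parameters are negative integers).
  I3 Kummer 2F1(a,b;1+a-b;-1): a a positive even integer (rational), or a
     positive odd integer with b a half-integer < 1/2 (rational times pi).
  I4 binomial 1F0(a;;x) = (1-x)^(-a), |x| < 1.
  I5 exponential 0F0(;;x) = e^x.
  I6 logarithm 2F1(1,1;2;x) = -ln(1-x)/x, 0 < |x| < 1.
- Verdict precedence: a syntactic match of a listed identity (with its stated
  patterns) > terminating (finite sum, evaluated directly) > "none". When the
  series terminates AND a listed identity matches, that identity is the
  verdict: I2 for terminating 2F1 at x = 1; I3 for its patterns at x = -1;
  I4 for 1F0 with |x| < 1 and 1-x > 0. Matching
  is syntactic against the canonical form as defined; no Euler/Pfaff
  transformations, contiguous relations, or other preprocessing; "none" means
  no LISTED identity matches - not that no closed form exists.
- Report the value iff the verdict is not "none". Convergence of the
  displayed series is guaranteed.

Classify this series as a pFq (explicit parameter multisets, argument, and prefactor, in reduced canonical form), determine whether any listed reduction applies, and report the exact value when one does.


Key observation: with t_0 = 6, the (-1)^k factor (C = 6, x = -4/5) folds into the argument's sign.
Ratio: r(k) = -\frac{4}{5} * (k-\frac{1}{7}) (k+1) / [(k+\frac{4}{3}) (k+1)] - rational; roots negated = parameters, x = -\frac{4}{5}, C = 6.

At argument -\frac{4}{5}: a 2F1 with upper {-\frac{1}{7}, 1}, lower {\frac{4}{3}}, scaled by C = 6. Verdict: none. No listed pattern accepts 2F1(-\frac{1}{7}, 1; \frac{4}{3}; -\frac{4}{5}).


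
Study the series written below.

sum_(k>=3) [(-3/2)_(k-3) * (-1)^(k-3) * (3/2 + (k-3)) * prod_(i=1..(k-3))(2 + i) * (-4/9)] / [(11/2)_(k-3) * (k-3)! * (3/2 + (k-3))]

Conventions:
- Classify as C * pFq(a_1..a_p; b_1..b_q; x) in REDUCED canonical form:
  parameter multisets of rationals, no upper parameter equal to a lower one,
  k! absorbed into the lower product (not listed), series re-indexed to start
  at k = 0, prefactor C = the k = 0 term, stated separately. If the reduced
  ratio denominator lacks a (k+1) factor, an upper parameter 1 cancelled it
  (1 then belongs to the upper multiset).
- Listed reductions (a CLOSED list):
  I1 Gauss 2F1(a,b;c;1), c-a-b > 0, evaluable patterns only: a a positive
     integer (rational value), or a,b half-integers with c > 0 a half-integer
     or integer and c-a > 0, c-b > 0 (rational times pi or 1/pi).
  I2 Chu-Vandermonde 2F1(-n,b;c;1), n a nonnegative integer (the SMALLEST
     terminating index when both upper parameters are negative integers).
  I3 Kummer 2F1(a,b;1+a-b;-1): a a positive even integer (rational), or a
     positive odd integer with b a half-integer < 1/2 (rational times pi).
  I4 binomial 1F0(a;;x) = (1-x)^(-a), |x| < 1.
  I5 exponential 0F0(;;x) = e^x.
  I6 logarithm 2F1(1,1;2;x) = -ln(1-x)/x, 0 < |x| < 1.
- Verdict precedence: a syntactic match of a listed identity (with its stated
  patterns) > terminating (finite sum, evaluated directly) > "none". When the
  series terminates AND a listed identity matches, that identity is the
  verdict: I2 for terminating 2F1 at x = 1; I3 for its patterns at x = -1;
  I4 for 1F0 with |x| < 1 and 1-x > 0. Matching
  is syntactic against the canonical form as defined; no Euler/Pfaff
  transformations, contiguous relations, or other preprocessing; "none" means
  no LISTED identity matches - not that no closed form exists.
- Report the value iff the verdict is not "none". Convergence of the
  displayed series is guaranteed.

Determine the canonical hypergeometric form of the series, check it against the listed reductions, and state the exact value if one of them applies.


Prefactor -4/9, argument -1: 2F1 with upper {-3/2, 3} over lower {11/2}. Verdict (x = -1): the Kummer evaluation I3 applies (x = -1; c = 11/2 equals 1+a-b for upper {-3/2, 3}: listed pattern). Value: (-35/128) * pi.

The tell: from the first term -4/9: the running product (C = -4/9, x = -1) telescopes to a rising factorial.
Adjacent-term ratio: r(k) = (-1) * (k-3/2) (k+3) / [(k+11/2) (k+1)] - rational in k, leading ratio (-1); with t_0 = -4/9, classification follows.


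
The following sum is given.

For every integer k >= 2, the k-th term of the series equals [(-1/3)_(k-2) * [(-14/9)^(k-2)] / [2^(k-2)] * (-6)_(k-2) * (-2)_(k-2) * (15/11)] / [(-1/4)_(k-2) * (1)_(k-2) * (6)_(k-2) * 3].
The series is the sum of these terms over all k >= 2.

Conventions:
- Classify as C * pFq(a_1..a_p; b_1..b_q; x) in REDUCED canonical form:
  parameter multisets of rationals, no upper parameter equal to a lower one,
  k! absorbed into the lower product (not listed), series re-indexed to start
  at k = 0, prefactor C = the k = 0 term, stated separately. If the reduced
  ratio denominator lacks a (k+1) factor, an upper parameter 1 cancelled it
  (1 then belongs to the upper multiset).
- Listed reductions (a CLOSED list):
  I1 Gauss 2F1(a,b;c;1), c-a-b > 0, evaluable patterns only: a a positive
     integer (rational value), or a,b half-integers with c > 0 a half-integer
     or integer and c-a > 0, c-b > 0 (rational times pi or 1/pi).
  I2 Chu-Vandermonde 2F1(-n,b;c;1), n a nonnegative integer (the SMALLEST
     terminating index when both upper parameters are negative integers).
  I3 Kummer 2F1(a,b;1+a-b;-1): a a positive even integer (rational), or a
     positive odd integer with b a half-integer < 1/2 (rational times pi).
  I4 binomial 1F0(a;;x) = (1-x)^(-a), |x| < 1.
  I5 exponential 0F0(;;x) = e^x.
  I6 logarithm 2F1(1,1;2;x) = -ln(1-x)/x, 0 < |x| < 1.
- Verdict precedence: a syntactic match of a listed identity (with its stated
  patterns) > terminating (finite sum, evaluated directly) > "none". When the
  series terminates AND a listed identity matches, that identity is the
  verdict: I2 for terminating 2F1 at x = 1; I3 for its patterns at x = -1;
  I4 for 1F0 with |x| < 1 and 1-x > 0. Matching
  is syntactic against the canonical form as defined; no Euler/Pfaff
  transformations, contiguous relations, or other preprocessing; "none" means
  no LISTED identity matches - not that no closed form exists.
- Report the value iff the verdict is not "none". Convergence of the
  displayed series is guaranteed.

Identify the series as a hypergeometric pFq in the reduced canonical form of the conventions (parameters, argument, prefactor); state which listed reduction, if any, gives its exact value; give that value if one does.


Structural cue: t_0 being 5/11, the two k-th powers (C = 5/11, x = -7/9) combine into one argument.
Ratio: r(k) = (-7/9) * (k-6) (k-2) (k-1/3) / [(k-1/4) (k+6) (k+1)] - poly over poly, x = (-7/9) from leading terms; C = 5/11 at k = 0.

Reduced: x = -7/9, 3F2, upper = {-6, -2, -1/3}, lower = {-1/4, 6}, C = 5/11. Verdict: terminating - no listed pattern fits, but -2 in the upper list cuts the series at k = 2; direct evaluation. Hence: -6145/24057.


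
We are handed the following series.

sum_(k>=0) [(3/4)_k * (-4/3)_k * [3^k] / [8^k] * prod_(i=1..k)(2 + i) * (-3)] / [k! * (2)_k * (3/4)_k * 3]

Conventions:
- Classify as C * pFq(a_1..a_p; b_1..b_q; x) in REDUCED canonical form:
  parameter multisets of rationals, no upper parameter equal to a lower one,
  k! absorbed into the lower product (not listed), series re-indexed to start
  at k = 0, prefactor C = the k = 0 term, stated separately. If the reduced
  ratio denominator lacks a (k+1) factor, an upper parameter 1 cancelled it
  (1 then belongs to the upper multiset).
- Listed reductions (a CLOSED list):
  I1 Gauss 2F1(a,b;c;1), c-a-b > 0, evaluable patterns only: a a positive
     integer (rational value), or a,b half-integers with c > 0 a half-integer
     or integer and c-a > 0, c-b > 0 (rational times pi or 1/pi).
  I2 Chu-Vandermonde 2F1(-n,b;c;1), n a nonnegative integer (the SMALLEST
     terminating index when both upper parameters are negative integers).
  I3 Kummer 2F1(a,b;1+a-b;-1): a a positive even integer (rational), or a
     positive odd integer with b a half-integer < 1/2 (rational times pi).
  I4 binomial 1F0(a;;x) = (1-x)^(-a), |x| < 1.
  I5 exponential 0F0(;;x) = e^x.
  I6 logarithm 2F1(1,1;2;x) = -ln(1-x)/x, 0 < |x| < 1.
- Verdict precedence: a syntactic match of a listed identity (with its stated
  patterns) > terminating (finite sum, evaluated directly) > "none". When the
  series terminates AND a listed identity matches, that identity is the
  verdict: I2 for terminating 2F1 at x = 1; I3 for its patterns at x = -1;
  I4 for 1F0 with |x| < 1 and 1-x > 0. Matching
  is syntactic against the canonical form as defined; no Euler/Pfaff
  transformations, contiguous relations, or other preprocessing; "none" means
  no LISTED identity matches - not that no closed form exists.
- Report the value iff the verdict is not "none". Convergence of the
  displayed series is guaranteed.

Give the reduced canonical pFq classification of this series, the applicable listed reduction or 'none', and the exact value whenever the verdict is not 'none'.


At argument 3/8: a 2F1 with upper {-4/3, 3}, lower {2}, scaled by C = -1. Verdict: no listed reduction: x = 3/8 and upper {-4/3, 3} fail every I1-I6 pattern.

The tell: t_0 being -1, the parameter 3/4 appears in both the upper and lower lists and cancels.
Ratio: r(k) = (3/8) * (k-4/3) (k+3) / [(k+2) (k+1)] - poly over poly, x = (3/8) from leading terms; C = -1 at k = 0.


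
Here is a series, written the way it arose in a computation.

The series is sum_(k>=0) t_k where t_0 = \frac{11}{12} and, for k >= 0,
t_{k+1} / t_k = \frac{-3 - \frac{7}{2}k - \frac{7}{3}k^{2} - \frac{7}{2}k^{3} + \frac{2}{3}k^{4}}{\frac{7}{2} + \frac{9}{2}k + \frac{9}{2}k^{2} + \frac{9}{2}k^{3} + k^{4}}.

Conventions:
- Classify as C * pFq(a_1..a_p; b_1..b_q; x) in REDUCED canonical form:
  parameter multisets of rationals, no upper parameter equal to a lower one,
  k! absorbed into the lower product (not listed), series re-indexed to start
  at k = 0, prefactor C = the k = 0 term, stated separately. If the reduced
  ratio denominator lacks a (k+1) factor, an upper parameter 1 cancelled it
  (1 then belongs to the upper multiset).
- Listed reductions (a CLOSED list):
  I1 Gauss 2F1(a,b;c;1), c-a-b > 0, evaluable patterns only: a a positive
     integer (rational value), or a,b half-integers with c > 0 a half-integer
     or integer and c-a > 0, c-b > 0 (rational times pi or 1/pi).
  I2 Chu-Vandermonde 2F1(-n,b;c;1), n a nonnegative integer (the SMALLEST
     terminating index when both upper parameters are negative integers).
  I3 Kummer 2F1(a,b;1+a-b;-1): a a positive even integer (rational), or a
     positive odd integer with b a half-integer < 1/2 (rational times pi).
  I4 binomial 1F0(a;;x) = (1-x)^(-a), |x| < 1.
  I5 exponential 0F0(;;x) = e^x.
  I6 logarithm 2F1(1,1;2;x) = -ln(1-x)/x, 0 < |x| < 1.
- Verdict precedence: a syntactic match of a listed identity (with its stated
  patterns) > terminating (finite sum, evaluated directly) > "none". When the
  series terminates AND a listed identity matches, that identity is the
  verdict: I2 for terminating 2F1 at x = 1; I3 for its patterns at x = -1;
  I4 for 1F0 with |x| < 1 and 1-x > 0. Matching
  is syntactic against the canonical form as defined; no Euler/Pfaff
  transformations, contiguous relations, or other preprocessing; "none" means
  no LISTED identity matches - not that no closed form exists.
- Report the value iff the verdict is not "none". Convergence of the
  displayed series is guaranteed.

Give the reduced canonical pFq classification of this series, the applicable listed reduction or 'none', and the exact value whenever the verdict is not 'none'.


Prefactor \frac{11}{12}, argument \frac{2}{3}: 2F1 with upper {-6, \frac{3}{4}} over lower {\frac{7}{2}}. Verdict: terminating (-6 upstairs). 7 nonzero terms in all; added directly. Sum: \frac{4759942}{10149867}.

Structural cue: t_0 being \frac{11}{12}, cancel k^2 + 1 from the displayed ratio first; then C = 11/12, x = 2/3.
Term ratio: r(k) = \frac{2}{3} * (k-6) (k+\frac{3}{4}) / [(k+\frac{7}{2}) (k+1)] - rational; roots negated = parameters, x = \frac{2}{3}, C = \frac{11}{12}.


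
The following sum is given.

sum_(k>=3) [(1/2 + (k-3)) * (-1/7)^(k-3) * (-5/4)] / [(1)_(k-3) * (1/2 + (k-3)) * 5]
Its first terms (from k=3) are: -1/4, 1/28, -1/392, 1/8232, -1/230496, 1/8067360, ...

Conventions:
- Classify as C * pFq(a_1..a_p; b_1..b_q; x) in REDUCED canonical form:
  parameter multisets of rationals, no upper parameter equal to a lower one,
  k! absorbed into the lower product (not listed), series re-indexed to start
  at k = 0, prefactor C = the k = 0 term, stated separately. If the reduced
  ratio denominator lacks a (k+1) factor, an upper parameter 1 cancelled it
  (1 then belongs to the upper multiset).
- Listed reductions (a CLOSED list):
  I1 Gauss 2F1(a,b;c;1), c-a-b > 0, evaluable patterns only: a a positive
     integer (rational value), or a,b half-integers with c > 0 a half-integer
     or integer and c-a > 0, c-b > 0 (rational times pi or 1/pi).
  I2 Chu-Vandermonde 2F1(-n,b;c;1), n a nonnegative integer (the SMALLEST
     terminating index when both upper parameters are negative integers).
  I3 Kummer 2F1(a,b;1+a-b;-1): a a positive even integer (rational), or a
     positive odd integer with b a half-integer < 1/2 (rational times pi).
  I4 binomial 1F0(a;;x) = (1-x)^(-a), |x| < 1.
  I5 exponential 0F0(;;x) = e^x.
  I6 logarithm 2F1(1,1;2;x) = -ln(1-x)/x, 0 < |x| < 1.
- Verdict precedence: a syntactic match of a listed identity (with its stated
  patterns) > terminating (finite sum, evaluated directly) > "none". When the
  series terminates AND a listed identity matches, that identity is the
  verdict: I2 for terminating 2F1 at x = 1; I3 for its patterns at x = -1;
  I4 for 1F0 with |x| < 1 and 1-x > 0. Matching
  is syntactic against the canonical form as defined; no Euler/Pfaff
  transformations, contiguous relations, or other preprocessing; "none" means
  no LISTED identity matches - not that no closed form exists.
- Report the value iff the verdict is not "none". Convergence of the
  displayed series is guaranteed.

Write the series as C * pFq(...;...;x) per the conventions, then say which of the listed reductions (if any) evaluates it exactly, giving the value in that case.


The series (x = -1/7) is 0F0: upper {-}, lower {-}, prefactor -1/4. Verdict: exponential (I5) fires (the 0F0 exponential series at x = -1/7). Exact value: (-1/4) * e^(-1/7).

Key observation: from the first term -1/4: (1)_k (C = -1/4) is k! itself.
Adjacent-term ratio: r(k) = (-1/7) * 1 / [(k+1)] - poly over poly, x = (-1/7) from leading terms; C = -1/4 at k = 0.


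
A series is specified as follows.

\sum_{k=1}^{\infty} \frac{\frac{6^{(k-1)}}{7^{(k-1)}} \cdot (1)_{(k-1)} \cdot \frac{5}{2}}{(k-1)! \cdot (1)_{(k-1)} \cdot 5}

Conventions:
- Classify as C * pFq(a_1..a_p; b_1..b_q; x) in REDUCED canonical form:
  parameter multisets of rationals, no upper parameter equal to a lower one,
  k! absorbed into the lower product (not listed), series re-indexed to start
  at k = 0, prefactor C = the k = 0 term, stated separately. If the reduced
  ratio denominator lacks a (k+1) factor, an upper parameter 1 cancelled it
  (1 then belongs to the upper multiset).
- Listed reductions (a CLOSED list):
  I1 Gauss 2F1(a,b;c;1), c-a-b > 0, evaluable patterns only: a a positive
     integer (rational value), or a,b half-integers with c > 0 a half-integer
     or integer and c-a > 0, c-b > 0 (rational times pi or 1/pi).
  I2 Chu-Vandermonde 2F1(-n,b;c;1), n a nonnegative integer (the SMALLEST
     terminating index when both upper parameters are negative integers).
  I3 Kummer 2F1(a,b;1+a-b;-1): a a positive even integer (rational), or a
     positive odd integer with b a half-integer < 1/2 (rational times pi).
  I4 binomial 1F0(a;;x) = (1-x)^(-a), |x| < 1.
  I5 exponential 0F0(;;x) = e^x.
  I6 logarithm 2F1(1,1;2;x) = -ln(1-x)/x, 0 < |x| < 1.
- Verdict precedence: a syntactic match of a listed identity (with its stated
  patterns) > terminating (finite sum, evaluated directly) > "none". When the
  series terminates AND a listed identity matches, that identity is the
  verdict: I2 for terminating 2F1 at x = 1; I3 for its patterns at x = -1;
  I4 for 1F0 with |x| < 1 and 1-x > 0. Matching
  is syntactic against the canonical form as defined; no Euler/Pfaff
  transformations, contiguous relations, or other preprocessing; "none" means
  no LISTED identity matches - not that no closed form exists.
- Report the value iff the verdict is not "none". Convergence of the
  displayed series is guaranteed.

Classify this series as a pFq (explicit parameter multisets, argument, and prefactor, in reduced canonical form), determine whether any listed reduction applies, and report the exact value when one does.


Prefactor \frac{1}{2}, argument \frac{6}{7}: 0F0 with upper {-} over lower {-}. Verdict: this is the I5 exponential reduction (the 0F0 exponential series at x = \frac{6}{7}). Hence: \frac{1}{2} \cdot e^{\frac{6}{7}}.

Structural cue: t_0 = \frac{1}{2} here, and the two geometric factors (C = 1/2, x = 6/7) combine into one argument.
Ratio: r(k) = \frac{6}{7} * 1 / [(k+1)] - rational in k. x = \frac{6}{7}; t_0 = \frac{1}{2}; negate the roots.


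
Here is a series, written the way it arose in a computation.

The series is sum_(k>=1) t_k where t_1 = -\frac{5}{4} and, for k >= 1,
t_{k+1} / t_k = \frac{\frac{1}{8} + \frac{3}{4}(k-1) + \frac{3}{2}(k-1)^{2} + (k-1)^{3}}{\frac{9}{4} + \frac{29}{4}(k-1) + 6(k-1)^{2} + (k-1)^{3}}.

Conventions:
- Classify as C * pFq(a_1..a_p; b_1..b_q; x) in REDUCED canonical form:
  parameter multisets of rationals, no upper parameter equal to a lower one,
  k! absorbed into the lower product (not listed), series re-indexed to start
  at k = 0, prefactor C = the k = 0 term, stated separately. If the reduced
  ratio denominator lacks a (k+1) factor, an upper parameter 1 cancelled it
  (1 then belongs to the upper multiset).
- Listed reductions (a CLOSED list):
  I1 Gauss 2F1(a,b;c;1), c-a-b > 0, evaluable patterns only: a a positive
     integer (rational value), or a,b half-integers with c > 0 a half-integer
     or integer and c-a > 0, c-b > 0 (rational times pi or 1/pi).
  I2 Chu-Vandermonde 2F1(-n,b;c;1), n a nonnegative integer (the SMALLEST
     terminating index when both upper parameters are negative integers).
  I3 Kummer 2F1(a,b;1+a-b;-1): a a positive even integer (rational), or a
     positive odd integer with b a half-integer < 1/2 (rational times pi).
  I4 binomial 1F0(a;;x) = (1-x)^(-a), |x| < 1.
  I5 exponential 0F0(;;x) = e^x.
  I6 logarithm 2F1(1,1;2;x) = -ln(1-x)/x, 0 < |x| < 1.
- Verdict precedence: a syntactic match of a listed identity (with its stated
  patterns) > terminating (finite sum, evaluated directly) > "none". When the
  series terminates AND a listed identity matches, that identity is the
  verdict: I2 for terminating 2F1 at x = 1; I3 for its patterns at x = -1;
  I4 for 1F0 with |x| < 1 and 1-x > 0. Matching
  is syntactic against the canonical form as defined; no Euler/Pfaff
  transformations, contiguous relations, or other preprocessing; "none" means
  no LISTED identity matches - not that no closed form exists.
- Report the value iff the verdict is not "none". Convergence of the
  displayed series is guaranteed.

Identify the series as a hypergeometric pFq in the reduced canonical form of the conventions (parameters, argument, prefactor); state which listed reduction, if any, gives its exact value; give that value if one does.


Canonical form: C = -\frac{5}{4} times 2F1 with upper {\frac{1}{2}, \frac{1}{2}}, lower {\frac{9}{2}}, x = 1. Verdict at x = 1: Gauss's theorem I1 (half-integer case) matches (x = 1; upper {\frac{1}{2}, \frac{1}{2}} half-integers, c = \frac{9}{2} in the evaluable pattern). Hence: \left(-\frac{875}{2048}\right) \cdot \pi.

Key step: t_0 = -\frac{5}{4} here, and roots of the ratio polynomials (C = -5/4) are the negated parameters.
Consecutive-term ratio: r(k) = 1 * (k+\frac{1}{2}) (k+\frac{1}{2}) / [(k+\frac{9}{2}) (k+1)] - rational; roots negated = parameters, x = 1, C = -\frac{5}{4}.


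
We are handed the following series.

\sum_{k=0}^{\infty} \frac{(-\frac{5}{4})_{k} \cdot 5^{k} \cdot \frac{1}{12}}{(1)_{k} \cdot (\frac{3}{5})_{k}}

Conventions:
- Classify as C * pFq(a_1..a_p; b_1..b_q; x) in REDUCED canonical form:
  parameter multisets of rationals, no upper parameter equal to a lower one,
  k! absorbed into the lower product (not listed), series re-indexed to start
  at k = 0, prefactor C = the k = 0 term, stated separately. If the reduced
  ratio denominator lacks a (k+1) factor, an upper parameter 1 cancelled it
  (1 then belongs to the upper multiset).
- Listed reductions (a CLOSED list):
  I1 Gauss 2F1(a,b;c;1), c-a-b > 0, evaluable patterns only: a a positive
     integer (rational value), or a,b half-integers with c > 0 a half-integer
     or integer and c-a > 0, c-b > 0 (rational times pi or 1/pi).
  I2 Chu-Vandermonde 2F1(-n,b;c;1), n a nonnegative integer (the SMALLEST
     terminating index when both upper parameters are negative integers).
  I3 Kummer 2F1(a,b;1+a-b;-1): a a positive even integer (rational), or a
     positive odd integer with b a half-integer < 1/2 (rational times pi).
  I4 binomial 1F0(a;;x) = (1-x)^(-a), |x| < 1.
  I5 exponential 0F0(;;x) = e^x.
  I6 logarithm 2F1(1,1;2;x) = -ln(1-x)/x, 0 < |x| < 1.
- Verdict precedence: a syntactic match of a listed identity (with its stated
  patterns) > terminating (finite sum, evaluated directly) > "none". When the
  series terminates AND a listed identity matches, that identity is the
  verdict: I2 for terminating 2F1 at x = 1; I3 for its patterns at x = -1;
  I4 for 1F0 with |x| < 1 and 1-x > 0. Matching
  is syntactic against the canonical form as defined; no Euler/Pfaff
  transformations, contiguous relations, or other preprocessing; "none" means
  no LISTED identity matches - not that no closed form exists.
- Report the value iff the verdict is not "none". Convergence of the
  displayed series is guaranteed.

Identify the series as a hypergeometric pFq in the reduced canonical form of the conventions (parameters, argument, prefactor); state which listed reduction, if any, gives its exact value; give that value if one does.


Canonical form: C = \frac{1}{12} times 1F1 with upper {-\frac{5}{4}}, lower {\frac{3}{5}}, x = 5. Verdict: none (x = 5): each listed identity misses the multisets {-\frac{5}{4}} ; {\frac{3}{5}}.

Structural cue: x = 5 and (1)_k (prefactor 1/12) is k! itself.
Term ratio: r(k) = 5 * (k-\frac{5}{4}) / [(k+\frac{3}{5}) (k+1)] - poly over poly, x = 5 from leading terms; C = \frac{1}{12} at k = 0.


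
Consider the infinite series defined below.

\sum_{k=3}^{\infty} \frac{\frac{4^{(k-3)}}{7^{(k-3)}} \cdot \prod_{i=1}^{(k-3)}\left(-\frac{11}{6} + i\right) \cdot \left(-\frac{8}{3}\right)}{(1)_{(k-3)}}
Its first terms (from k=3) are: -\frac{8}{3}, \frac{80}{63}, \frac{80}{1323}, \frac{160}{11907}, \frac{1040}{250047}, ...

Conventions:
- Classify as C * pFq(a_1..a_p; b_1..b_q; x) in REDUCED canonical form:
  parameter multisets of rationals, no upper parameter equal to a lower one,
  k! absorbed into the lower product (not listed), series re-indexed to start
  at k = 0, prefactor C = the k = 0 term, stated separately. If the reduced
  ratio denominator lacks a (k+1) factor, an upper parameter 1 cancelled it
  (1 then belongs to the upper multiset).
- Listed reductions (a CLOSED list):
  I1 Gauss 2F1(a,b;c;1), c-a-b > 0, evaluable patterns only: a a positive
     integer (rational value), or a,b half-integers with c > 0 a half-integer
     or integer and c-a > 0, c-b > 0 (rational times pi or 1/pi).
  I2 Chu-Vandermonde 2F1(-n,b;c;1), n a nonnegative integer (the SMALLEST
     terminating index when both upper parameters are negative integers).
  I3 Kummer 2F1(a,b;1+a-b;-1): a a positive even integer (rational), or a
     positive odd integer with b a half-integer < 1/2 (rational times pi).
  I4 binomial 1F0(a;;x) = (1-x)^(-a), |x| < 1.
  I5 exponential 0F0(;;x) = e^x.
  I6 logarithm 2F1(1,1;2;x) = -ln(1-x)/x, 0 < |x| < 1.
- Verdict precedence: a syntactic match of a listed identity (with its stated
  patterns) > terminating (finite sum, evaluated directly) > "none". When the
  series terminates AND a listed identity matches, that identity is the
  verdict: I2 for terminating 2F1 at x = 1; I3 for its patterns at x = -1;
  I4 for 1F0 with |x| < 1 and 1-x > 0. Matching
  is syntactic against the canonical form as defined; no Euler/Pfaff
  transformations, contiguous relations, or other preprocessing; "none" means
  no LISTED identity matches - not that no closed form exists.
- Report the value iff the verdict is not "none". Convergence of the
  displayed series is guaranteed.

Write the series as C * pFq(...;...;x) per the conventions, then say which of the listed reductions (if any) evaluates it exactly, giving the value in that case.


Canonical form: C = -\frac{8}{3} times 1F0 with upper {-\frac{5}{6}}, lower {-}, x = \frac{4}{7}. Verdict (x = \frac{4}{7}): binomial (I4) applies (the 1F0 binomial series: exponent 5/6, x = \frac{4}{7}). Sum: \left(-\frac{8}{3}\right) \cdot \left(\frac{3}{7}\right)^{\frac{5}{6}}.

First insight: t_0 being -\frac{8}{3}, (1)_k (prefactor -8/3) is k! itself.
Ratio: r(k) = \frac{4}{7} * (k-\frac{5}{6}) / [(k+1)] - poly over poly, x = \frac{4}{7} from leading terms; C = -\frac{8}{3} at k = 0.


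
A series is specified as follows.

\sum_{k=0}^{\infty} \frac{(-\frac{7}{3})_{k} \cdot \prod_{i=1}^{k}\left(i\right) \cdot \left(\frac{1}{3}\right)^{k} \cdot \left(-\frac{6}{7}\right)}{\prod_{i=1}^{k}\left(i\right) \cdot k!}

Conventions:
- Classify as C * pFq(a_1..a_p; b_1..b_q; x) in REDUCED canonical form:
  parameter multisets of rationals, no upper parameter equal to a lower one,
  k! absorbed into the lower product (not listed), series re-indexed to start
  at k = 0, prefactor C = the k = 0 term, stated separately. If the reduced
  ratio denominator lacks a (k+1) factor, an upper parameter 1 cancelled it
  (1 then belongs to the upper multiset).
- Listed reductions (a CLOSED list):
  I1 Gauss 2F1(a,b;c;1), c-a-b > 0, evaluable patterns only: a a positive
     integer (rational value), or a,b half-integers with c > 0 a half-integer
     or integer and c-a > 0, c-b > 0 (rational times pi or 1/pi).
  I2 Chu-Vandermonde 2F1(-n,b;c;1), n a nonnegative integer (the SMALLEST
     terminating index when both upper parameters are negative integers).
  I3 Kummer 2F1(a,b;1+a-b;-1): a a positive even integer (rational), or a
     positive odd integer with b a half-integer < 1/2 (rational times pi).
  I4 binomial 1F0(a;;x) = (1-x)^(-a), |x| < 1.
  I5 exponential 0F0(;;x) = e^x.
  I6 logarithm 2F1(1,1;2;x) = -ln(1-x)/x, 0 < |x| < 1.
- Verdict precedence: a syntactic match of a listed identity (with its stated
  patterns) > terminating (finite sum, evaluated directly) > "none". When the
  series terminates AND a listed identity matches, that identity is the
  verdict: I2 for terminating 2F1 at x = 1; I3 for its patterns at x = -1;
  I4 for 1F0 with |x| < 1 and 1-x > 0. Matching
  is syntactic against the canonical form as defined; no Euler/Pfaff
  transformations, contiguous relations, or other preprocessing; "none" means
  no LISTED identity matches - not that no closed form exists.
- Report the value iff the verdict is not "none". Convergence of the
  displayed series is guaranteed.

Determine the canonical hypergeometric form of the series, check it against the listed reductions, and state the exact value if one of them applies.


Classification (C = -\frac{6}{7}): 1F0 with upper {-\frac{7}{3}}, lower {-}, argument x = \frac{1}{3}. Verdict: the I4 binomial reduction applies (the 1F0 binomial series: exponent 7/3, x = \frac{1}{3}). Its exact value is \left(-\frac{6}{7}\right) \cdot \left(\frac{2}{3}\right)^{\frac{7}{3}}.

Structural cue: t_0 = -\frac{6}{7} here, and the lower running product (C = -6/7) is a rising factorial.
Term ratio: r(k) = \frac{1}{3} * (k-\frac{7}{3}) / [(k+1)] - poly over poly, x = \frac{1}{3} from leading terms; C = -\frac{6}{7} at k = 0.


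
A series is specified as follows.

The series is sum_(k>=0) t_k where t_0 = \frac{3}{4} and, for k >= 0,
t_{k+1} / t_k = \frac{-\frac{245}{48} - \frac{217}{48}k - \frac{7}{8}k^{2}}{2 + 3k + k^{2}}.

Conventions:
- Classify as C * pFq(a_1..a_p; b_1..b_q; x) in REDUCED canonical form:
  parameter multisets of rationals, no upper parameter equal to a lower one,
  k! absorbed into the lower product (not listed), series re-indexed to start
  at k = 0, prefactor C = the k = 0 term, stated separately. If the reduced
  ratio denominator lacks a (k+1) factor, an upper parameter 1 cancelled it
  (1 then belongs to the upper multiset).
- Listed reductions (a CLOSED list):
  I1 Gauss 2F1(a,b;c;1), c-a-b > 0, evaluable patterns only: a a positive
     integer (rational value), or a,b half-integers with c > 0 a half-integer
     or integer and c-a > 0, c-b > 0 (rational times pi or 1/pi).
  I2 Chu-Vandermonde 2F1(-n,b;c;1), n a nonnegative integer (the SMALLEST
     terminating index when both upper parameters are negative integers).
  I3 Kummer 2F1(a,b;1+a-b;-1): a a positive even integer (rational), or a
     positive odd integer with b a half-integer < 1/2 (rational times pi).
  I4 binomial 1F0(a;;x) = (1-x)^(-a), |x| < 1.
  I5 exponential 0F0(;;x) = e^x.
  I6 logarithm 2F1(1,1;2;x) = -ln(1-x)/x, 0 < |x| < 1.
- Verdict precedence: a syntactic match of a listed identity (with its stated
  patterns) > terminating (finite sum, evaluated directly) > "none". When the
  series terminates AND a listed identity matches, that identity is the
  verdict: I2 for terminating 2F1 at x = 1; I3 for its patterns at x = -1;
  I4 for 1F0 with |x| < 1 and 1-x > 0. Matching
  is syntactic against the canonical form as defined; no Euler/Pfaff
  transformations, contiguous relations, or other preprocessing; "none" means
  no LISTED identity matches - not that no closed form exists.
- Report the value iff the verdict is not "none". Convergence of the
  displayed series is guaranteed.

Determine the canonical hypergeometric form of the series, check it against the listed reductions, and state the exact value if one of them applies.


Canonical form: C = \frac{3}{4} times 2F1 with upper {\frac{5}{3}, \frac{7}{2}}, lower {2}, x = -\frac{7}{8}. Verdict: no listed reduction: x = -\frac{7}{8} and upper {\frac{5}{3}, \frac{7}{2}} fail every I1-I6 pattern.

First insight: from the first term \frac{3}{4}: factor the ratio over Q (C = 3/4): negated roots = parameters.
Step ratio: r(k) = -\frac{7}{8} * (k+\frac{5}{3}) (k+\frac{7}{2}) / [(k+2) (k+1)] - rational in k. x = -\frac{7}{8}; t_0 = \frac{3}{4}; negate the roots.


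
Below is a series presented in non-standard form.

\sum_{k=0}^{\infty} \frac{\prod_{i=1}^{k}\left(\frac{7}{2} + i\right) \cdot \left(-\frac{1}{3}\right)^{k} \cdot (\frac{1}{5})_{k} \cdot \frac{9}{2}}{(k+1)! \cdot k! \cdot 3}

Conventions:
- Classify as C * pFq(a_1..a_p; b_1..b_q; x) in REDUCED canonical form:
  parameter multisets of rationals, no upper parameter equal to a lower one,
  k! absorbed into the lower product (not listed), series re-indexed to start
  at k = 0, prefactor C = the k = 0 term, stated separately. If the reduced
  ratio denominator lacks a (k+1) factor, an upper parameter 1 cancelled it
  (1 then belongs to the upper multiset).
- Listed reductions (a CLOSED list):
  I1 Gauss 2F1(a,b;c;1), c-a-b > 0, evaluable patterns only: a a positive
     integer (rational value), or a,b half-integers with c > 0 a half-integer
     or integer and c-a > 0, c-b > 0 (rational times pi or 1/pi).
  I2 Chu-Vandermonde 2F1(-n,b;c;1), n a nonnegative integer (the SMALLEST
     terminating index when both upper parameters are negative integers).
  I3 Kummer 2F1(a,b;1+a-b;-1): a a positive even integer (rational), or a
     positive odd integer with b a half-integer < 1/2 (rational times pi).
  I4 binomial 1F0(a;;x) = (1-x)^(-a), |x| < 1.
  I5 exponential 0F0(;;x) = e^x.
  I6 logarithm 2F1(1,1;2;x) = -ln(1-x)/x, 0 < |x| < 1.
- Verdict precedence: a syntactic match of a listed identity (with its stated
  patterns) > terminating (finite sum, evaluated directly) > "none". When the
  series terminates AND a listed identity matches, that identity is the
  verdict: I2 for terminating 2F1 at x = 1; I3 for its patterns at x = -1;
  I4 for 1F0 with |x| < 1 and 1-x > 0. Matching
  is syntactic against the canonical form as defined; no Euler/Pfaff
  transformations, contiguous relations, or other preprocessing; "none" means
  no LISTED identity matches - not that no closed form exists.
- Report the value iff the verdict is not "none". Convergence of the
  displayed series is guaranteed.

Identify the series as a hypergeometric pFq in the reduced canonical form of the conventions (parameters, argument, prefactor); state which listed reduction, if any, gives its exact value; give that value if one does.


Reduced: x = -\frac{1}{3}, 2F1, upper = {\frac{1}{5}, \frac{9}{2}}, lower = {2}, C = \frac{3}{2}. Verdict: none. A 2F1 with upper {\frac{1}{5}, \frac{9}{2}} fits none of I1-I6 at x = -\frac{1}{3}; the sum runs forever.

Key observation: from the first term \frac{3}{2}: the denominator's factorial ratio (prefactor 3/2) is a lower Pochhammer.
Adjacent-term ratio: r(k) = -\frac{1}{3} * (k+\frac{1}{5}) (k+\frac{9}{2}) / [(k+2) (k+1)] ; factor over Q: parameters, x = -\frac{1}{3}, and C = \frac{3}{2}.


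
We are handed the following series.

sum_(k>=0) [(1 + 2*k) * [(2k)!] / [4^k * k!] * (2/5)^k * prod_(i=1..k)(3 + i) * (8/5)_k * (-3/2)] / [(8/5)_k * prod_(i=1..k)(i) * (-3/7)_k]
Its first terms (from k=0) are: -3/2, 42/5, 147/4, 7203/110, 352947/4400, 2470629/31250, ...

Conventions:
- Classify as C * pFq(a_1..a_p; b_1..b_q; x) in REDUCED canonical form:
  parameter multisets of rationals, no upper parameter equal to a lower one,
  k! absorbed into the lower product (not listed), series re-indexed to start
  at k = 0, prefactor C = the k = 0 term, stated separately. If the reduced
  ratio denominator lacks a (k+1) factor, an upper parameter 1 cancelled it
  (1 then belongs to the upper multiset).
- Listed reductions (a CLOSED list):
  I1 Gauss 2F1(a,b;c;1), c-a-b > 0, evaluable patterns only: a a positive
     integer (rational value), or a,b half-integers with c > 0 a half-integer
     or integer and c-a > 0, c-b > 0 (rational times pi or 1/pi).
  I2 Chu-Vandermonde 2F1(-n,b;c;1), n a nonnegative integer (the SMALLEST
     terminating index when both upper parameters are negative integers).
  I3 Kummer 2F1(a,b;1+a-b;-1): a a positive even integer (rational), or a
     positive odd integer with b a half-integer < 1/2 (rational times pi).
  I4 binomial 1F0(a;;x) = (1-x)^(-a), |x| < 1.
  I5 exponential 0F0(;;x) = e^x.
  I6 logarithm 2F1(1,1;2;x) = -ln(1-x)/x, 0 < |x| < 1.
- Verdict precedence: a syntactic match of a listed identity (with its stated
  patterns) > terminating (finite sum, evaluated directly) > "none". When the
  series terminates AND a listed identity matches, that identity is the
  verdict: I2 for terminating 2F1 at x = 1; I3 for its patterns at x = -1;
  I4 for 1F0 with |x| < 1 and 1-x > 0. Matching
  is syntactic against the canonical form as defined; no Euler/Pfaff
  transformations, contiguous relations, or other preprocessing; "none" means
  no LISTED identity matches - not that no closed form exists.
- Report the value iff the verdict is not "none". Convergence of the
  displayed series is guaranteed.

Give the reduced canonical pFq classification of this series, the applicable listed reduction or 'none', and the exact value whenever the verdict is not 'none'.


This is -3/2 * 2F1(3/2, 4; -3/7; 2/5) in reduced canonical form. Verdict: none (x = 2/5): each listed identity misses the multisets {3/2, 4} ; {-3/7}.

Key observation: from the first term -3/2: the running product (prefactor -3/2) telescopes to a rising factorial.
Step ratio: r(k) = (2/5) * (k+3/2) (k+4) / [(k-3/7) (k+1)] - poly over poly, x = (2/5) from leading terms; C = -3/2 at k = 0.


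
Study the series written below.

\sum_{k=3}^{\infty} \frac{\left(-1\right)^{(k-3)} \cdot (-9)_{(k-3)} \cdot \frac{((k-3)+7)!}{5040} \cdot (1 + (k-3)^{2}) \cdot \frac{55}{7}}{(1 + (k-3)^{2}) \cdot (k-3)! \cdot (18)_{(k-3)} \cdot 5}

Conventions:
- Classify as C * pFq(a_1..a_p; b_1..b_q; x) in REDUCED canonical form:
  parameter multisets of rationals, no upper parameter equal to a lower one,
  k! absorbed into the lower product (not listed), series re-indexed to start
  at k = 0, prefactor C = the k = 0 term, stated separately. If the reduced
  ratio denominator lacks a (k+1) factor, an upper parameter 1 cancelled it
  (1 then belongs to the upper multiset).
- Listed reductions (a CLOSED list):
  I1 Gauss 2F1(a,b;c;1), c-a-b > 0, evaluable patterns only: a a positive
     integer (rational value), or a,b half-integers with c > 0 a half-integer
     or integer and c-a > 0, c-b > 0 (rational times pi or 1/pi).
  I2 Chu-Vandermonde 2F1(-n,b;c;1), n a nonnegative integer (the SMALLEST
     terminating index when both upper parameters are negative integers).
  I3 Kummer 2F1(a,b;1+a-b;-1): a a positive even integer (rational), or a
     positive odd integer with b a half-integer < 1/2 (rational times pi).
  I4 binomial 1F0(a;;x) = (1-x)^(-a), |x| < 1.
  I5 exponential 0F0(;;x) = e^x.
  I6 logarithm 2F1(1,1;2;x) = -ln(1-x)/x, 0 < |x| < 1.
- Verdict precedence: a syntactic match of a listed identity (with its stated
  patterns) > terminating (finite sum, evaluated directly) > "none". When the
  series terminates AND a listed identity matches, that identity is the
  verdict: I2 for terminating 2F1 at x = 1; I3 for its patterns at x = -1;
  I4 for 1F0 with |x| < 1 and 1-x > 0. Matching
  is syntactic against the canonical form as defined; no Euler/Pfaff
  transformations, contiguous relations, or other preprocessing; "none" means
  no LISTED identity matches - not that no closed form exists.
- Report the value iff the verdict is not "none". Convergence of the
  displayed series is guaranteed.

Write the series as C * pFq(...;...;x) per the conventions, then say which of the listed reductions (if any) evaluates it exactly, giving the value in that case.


At argument -1: a 2F1 with upper {-9, 8}, lower {18}, scaled by C = \frac{11}{7}. Verdict: this is Kummer (I3) (x = -1; c = 18 equals 1+a-b for upper {-9, 8}: listed pattern). Hence: \frac{374}{7}.

Key step: from the first term \frac{11}{7}: the constant factors (prefactor 11/7) combine into one prefactor.
Adjacent-term ratio: r(k) = -1 * (k-9) (k+8) / [(k+18) (k+1)] - rational in k, leading ratio -1; with t_0 = \frac{11}{7}, classification follows.


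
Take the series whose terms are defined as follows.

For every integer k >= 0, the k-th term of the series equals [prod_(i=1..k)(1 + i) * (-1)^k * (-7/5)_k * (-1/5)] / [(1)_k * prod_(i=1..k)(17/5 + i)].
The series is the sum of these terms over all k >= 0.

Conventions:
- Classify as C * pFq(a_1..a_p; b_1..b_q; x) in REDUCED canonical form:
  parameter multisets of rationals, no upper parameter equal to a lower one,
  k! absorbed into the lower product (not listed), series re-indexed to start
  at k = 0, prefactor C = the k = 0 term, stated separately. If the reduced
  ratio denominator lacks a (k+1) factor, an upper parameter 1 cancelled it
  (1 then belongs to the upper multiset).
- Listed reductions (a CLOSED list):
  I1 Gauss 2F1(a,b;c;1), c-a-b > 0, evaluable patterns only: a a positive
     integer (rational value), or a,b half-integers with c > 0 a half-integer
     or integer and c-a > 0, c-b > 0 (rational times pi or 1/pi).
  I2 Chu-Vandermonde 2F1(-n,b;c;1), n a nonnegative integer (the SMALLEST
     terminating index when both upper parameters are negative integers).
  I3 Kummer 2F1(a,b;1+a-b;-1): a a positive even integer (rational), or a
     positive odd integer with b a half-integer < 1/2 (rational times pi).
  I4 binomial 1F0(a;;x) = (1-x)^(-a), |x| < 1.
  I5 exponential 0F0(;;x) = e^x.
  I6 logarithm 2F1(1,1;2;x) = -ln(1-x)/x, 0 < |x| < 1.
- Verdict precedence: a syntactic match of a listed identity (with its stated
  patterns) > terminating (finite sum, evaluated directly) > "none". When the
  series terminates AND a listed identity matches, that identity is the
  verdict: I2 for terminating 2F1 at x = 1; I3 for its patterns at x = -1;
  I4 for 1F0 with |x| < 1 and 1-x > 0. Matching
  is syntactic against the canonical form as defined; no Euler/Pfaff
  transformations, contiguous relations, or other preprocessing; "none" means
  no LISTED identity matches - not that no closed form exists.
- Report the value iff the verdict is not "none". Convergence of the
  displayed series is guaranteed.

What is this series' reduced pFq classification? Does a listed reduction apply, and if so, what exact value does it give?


At argument -1: a 2F1 with upper {-7/5, 2}, lower {22/5}, scaled by C = -1/5. Verdict at x = -1: Kummer (I3) matches (x = -1; c = 22/5 equals 1+a-b for upper {-7/5, 2}: listed pattern). Its exact value is -17/50.

The tell: t_0 = -1/5 here, and (1)_k (prefactor -1/5) is k! itself.
Consecutive-term ratio: r(k) = (-1) * (k-7/5) (k+2) / [(k+22/5) (k+1)] - poly over poly, x = (-1) from leading terms; C = -1/5 at k = 0.
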